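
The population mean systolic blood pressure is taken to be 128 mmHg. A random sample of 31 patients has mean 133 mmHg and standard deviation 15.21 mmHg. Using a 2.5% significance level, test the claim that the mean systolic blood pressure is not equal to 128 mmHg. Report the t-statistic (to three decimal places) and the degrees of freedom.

H0: μ = 128; H1: μ ≠ 128 (one-sample t-test, two-sided).
t = (x̄ − μ₀)/(s/√n) = (133 − 128)/(15.21/√31) = 1.830
df = n − 1 = 30
Two-sided p-value ≈ 0.077
Since p ≈ 0.077 > α = 0.025, fail to reject H0; the data do not provide sufficient evidence against H0.

t = 1.830, df = 30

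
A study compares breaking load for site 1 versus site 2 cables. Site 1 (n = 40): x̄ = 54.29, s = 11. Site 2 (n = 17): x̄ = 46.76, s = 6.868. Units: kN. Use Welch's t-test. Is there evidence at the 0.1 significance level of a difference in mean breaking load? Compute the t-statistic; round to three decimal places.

3.127

Let group 1 = site 1, group 2 = site 2. H0: μ_1 = μ_2; H1: μ_1 ≠ μ_2 (Welch's two-sample t-test, two-sided).
t = (x̄_1 − x̄_2)/√(s_1²/n_1 + s_2²/n_2) = (54.29 − 46.76)/√(11²/40 + 6.868²/17) = 3.127
Welch–Satterthwaite df ≈ 46.99
Two-sided p-value ≈ 0.0030
Since p ≈ 0.0030 < α = 0.1, reject H0; the evidence is statistically significant.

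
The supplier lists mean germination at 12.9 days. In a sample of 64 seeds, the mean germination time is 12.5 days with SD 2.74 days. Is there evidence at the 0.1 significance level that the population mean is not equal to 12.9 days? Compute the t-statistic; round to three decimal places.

H0: μ = 12.9; H1: μ ≠ 12.9 (one-sample t-test, two-sided).
t = (x̄ − μ₀)/(s/√n) = (12.5 − 12.9)/(2.74/√64) = -1.168
df = n − 1 = 63
Two-sided p-value ≈ 0.2473
Since p ≈ 0.2473 > α = 0.1, fail to reject H0; the data do not provide sufficient evidence against H0.

-1.168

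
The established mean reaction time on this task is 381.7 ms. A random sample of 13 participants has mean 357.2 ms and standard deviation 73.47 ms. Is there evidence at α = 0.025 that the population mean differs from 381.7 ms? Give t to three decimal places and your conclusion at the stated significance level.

H0: μ = 381.7; H1: μ ≠ 381.7 (one-sample t-test, two-sided).
t = (x̄ − μ₀)/(s/√n) = (357.2 − 381.7)/(73.47/√13) = -1.202
df = n − 1 = 12
Two-sided p-value ≈ 0.252
Since p ≈ 0.252 > α = 0.025, fail to reject H0; the evidence is not statistically significant.

t = -1.202; fail to reject H0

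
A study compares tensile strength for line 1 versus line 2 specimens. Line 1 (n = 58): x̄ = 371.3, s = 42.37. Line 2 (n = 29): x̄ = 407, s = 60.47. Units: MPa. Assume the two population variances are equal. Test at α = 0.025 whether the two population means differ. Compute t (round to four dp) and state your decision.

t = -3.1986; reject H0

Let group 1 = line 1, group 2 = line 2. H0: μ_1 = μ_2; H1: μ_1 ≠ μ_2 (two-sample pooled-variance t-test, two-sided).
s_p² = [(58−1)·42.37² + (29−1)·60.47²]/(58+29−2) = 2408.39
t = (371.3 − 407)/√[2408.39·(1/58 + 1/29)] = -3.1986
df = n₁ + n₂ − 2 = 85
Two-sided p-value ≈ 0.002
Since p ≈ 0.002 < α = 0.025, reject H0; the data support H1.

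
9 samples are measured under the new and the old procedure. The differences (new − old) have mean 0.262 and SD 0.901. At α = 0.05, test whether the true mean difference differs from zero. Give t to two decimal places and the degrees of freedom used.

H0: μ_d = 0; H1: μ_d ≠ 0 (paired t-test on the differences, two-sided).
t = d̄/(s_d/√n) = 0.262/(0.901/√9) = 0.87
df = n − 1 = 8
Two-sided p-value ≈ 0.408
Since p ≈ 0.408 > α = 0.05, fail to reject H0; the data do not provide sufficient evidence against H0.

t = 0.87, df = 8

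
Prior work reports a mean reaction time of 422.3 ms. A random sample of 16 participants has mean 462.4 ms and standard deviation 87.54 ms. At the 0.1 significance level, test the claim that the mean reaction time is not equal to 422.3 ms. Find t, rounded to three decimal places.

H0: μ = 422.3; H1: μ ≠ 422.3 (one-sample t-test, two-sided).
t = (x̄ − μ₀)/(s/√n) = (462.4 − 422.3)/(87.54/√16) = 1.832
df = n − 1 = 15
Two-sided p-value ≈ 0.087
Since p ≈ 0.087 < α = 0.1, reject H0; the data support H1.

1.832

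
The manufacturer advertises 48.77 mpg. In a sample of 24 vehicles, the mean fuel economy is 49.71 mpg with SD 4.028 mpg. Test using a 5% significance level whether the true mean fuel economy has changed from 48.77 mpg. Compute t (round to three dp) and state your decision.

t = 1.143; fail to reject H0

H0: μ = 48.77; H1: μ ≠ 48.77 (one-sample t-test, two-sided).
t = (x̄ − μ₀)/(s/√n) = (49.71 − 48.77)/(4.028/√24) = 1.143
df = n − 1 = 23
Two-sided p-value ≈ 0.265
Since p ≈ 0.265 > α = 0.05, fail to reject H0; the evidence is not statistically significant.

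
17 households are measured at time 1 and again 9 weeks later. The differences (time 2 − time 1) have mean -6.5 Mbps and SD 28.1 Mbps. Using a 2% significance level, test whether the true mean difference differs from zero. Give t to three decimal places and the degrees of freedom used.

H0: μ_d = 0; H1: μ_d ≠ 0 (paired t-test on the differences, two-sided).
t = d̄/(s_d/√n) = -6.5/(28.1/√17) = -0.954
df = n − 1 = 16
Two-sided p-value ≈ 0.3544
Since p ≈ 0.3544 > α = 0.02, fail to reject H0; the evidence is not statistically significant.

t = -0.954, df = 16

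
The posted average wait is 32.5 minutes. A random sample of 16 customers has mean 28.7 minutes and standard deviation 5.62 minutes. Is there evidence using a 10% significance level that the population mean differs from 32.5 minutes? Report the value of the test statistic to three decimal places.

H0: μ = 32.5; H1: μ ≠ 32.5 (one-sample t-test, two-sided).
t = (x̄ − μ₀)/(s/√n) = (28.7 − 32.5)/(5.62/√16) = -2.705
df = n − 1 = 15
Two-sided p-value ≈ 0.0163
Since p ≈ 0.0163 < α = 0.1, reject H0; the data support H1.

-2.705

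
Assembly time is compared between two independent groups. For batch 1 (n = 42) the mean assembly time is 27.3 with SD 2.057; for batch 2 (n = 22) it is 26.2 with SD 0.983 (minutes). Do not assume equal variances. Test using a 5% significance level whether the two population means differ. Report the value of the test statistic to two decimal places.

2.89

Let group 1 = batch 1, group 2 = batch 2. H0: μ_1 = μ_2; H1: μ_1 ≠ μ_2 (Welch's two-sample t-test, two-sided).
t = (x̄_1 − x̄_2)/√(s_1²/n_1 + s_2²/n_2) = (27.3 − 26.2)/√(2.057²/42 + 0.983²/22) = 2.89
Welch–Satterthwaite df ≈ 61.66
Two-sided p-value ≈ 0.005
Since p ≈ 0.005 < α = 0.05, reject H0; the evidence is statistically significant.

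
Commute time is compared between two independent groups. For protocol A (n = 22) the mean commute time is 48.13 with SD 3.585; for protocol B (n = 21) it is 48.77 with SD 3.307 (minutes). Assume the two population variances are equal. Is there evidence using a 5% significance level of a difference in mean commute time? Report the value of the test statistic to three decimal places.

Let group 1 = protocol A, group 2 = protocol B. H0: μ_1 = μ_2; H1: μ_1 ≠ μ_2 (two-sample pooled-variance t-test, two-sided).
s_p² = [(22−1)·3.585² + (21−1)·3.307²]/(22+21−2) = 11.9176
t = (48.13 − 48.77)/√[11.9176·(1/22 + 1/21)] = -0.608
df = n₁ + n₂ − 2 = 41
Two-sided p-value ≈ 0.5468
Since p ≈ 0.5468 > α = 0.05, fail to reject H0; the data do not provide sufficient evidence against H0.

-0.608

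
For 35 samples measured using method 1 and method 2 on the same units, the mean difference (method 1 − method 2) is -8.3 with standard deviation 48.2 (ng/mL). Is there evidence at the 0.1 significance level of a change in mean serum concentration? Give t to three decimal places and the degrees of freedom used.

H0: μ_d = 0; H1: μ_d ≠ 0 (paired t-test on the differences, two-sided).
t = d̄/(s_d/√n) = -8.3/(48.2/√35) = -1.019
df = n − 1 = 34
Two-sided p-value ≈ 0.3155
Since p ≈ 0.3155 > α = 0.1, fail to reject H0; the evidence is not statistically significant.

t = -1.019, df = 34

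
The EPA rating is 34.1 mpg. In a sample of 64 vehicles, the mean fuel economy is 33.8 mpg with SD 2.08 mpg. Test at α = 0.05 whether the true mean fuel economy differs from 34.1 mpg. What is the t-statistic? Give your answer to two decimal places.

-1.15

H0: μ = 34.1; H1: μ ≠ 34.1 (one-sample t-test, two-sided).
t = (x̄ − μ₀)/(s/√n) = (33.8 − 34.1)/(2.08/√64) = -1.15
df = n − 1 = 63
Two-sided p-value ≈ 0.253
Since p ≈ 0.253 > α = 0.05, fail to reject H0; the data do not provide sufficient evidence against H0.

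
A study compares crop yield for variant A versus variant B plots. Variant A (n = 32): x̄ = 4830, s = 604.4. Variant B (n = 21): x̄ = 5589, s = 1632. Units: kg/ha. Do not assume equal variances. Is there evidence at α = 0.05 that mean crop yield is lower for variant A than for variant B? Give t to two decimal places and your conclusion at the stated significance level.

Let group 1 = variant A, group 2 = variant B. H0: μ_1 = μ_2; H1: μ_1 < μ_2 (Welch's two-sample t-test, left-tailed).
t = (x̄_1 − x̄_2)/√(s_1²/n_1 + s_2²/n_2) = (4830 − 5589)/√(604.4²/32 + 1632²/21) = -2.04
Welch–Satterthwaite df ≈ 23.64
p-value = P(T ≤ -2.04) ≈ 0.026
Since p ≈ 0.026 < α = 0.05, reject H0; the data support H1.

t = -2.04; reject H0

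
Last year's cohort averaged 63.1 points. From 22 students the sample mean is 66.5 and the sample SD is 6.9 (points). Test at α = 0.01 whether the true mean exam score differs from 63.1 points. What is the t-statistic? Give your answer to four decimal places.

2.3112

H0: μ = 63.1; H1: μ ≠ 63.1 (one-sample t-test, two-sided).
t = (x̄ − μ₀)/(s/√n) = (66.5 − 63.1)/(6.9/√22) = 2.3112
df = n − 1 = 21
Two-sided p-value ≈ 0.0311
Since p ≈ 0.0311 > α = 0.01, fail to reject H0; the data do not provide sufficient evidence against H0.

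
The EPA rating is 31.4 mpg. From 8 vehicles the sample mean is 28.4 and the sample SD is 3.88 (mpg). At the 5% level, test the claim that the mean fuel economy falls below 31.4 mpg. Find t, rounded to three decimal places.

-2.187

H0: μ = 31.4; H1: μ < 31.4 (one-sample t-test, left-tailed).
t = (x̄ − μ₀)/(s/√n) = (28.4 − 31.4)/(3.88/√8) = -2.187
df = n − 1 = 7
p-value = P(T ≤ -2.187) ≈ 0.0325
Since p ≈ 0.0325 < α = 0.05, reject H0; the evidence is statistically significant.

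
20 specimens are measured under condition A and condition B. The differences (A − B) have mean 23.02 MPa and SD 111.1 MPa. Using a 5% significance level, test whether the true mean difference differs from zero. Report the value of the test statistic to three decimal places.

0.927

H0: μ_d = 0; H1: μ_d ≠ 0 (paired t-test on the differences, two-sided).
t = d̄/(s_d/√n) = 23.02/(111.1/√20) = 0.927
df = n − 1 = 19
Two-sided p-value ≈ 0.366
Since p ≈ 0.366 > α = 0.05, fail to reject H0; the data do not provide sufficient evidence against H0.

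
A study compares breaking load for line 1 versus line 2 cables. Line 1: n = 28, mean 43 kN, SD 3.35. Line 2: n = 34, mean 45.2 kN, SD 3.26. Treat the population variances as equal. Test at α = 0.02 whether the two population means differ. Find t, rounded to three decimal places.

Let group 1 = line 1, group 2 = line 2. H0: μ_1 = μ_2; H1: μ_1 ≠ μ_2 (two-sample pooled-variance t-test, two-sided).
s_p² = [(28−1)·3.35² + (34−1)·3.26²]/(28+34−2) = 10.8953
t = (43 − 45.2)/√[10.8953·(1/28 + 1/34)] = -2.612
df = n₁ + n₂ − 2 = 60
Two-sided p-value ≈ 0.011
Since p ≈ 0.011 < α = 0.02, reject H0; the data support H1.

-2.612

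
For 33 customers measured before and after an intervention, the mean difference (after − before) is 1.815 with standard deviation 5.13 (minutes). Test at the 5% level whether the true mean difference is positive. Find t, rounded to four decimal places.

H0: μ_d = 0; H1: μ_d > 0 (paired t-test on the differences, right-tailed).
t = d̄/(s_d/√n) = 1.815/(5.13/√33) = 2.0324
df = n − 1 = 32
p-value = P(T ≥ 2.0324) ≈ 0.0252
Since p ≈ 0.0252 < α = 0.05, reject H0; the evidence is statistically significant.

2.0324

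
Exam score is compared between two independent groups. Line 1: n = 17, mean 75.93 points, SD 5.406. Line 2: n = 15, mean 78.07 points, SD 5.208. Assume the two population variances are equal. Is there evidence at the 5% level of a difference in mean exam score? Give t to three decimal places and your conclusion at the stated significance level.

t = -1.137; fail to reject H0

Let group 1 = line 1, group 2 = line 2. H0: μ_1 = μ_2; H1: μ_1 ≠ μ_2 (two-sample pooled-variance t-test, two-sided).
s_p² = [(17−1)·5.406² + (15−1)·5.208²]/(17+15−2) = 28.2441
t = (75.93 − 78.07)/√[28.2441·(1/17 + 1/15)] = -1.137
df = n₁ + n₂ − 2 = 30
Two-sided p-value ≈ 0.2647
Since p ≈ 0.2647 > α = 0.05, fail to reject H0; the data do not provide sufficient evidence against H0.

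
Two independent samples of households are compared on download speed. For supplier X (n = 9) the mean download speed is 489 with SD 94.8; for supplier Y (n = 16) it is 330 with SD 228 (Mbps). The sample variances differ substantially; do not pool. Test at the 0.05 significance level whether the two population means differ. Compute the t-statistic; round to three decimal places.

2.440

Let group 1 = supplier X, group 2 = supplier Y. H0: μ_1 = μ_2; H1: μ_1 ≠ μ_2 (Welch's two-sample t-test, two-sided).
t = (x̄_1 − x̄_2)/√(s_1²/n_1 + s_2²/n_2) = (489 − 330)/√(94.8²/9 + 228²/16) = 2.440
Welch–Satterthwaite df ≈ 21.78
Two-sided p-value ≈ 0.023
Since p ≈ 0.023 < α = 0.05, reject H0; the data support H1.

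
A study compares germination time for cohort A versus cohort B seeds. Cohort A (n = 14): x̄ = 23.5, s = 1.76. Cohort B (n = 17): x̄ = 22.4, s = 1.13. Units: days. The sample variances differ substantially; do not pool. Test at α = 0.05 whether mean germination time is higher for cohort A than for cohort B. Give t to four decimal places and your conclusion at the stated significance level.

t = 2.0206; reject H0

Let group 1 = cohort A, group 2 = cohort B. H0: μ_1 = μ_2; H1: μ_1 > μ_2 (Welch's two-sample t-test, right-tailed).
t = (x̄_1 − x̄_2)/√(s_1²/n_1 + s_2²/n_2) = (23.5 − 22.4)/√(1.76²/14 + 1.13²/17) = 2.0206
Welch–Satterthwaite df ≈ 21.33
p-value = P(T ≥ 2.0206) ≈ 0.028
Since p ≈ 0.028 < α = 0.05, reject H0; the evidence is statistically significant.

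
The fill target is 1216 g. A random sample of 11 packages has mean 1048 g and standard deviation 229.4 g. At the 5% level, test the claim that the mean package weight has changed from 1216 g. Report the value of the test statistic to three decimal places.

H0: μ = 1216; H1: μ ≠ 1216 (one-sample t-test, two-sided).
t = (x̄ − μ₀)/(s/√n) = (1048 − 1216)/(229.4/√11) = -2.429
df = n − 1 = 10
Two-sided p-value ≈ 0.036
Since p ≈ 0.036 < α = 0.05, reject H0; the evidence is statistically significant.

-2.429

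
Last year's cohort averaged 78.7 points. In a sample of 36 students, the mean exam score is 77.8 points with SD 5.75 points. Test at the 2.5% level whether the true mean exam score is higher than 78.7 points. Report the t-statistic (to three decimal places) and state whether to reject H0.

H0: μ = 78.7; H1: μ > 78.7 (one-sample t-test, right-tailed).
t = (x̄ − μ₀)/(s/√n) = (77.8 − 78.7)/(5.75/√36) = -0.939
df = n − 1 = 35
p-value = P(T ≥ -0.939) ≈ 0.8229
Since p ≈ 0.8229 > α = 0.025, fail to reject H0; the data do not provide sufficient evidence against H0.

t = -0.939; fail to reject H0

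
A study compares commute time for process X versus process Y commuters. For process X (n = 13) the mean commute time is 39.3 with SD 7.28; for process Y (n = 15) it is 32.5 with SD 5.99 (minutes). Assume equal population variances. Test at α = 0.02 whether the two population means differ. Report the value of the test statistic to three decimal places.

2.712

Let group 1 = process X, group 2 = process Y. H0: μ_1 = μ_2; H1: μ_1 ≠ μ_2 (two-sample pooled-variance t-test, two-sided).
s_p² = [(13−1)·7.28² + (15−1)·5.99²]/(13+15−2) = 43.7809
t = (39.3 − 32.5)/√[43.7809·(1/13 + 1/15)] = 2.712
df = n₁ + n₂ − 2 = 26
Two-sided p-value ≈ 0.0117
Since p ≈ 0.0117 < α = 0.02, reject H0; the evidence is statistically significant.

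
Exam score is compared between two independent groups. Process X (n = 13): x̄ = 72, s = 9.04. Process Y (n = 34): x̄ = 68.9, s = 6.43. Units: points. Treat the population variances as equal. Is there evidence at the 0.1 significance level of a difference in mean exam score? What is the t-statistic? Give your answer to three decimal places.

1.317

Let group 1 = process X, group 2 = process Y. H0: μ_1 = μ_2; H1: μ_1 ≠ μ_2 (two-sample pooled-variance t-test, two-sided).
s_p² = [(13−1)·9.04² + (34−1)·6.43²]/(13+34−2) = 52.112
t = (72 − 68.9)/√[52.112·(1/13 + 1/34)] = 1.317
df = n₁ + n₂ − 2 = 45
Two-sided p-value ≈ 0.195
Since p ≈ 0.195 > α = 0.1, fail to reject H0; the evidence is not statistically significant.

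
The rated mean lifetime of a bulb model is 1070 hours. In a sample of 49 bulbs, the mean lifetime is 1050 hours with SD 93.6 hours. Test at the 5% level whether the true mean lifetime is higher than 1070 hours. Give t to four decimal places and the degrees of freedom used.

H0: μ = 1070; H1: μ > 1070 (one-sample t-test, right-tailed).
t = (x̄ − μ₀)/(s/√n) = (1050 − 1070)/(93.6/√49) = -1.4957
df = n − 1 = 48
p-value = P(T ≥ -1.4957) ≈ 0.9294
Since p ≈ 0.9294 > α = 0.05, fail to reject H0; the evidence is not statistically significant.

t = -1.4957, df = 48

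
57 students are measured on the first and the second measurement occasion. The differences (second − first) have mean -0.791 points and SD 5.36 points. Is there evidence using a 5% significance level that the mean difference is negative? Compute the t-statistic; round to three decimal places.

H0: μ_d = 0; H1: μ_d < 0 (paired t-test on the differences, left-tailed).
t = d̄/(s_d/√n) = -0.791/(5.36/√57) = -1.114
df = n − 1 = 56
p-value = P(T ≤ -1.114) ≈ 0.1350
Since p ≈ 0.1350 > α = 0.05, fail to reject H0; the data do not provide sufficient evidence against H0.

-1.114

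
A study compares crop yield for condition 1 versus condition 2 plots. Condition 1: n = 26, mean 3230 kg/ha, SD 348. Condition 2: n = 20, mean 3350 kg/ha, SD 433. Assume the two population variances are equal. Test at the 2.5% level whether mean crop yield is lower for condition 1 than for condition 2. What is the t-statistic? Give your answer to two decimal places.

-1.04

Let group 1 = condition 1, group 2 = condition 2. H0: μ_1 = μ_2; H1: μ_1 < μ_2 (two-sample pooled-variance t-test, left-tailed).
s_p² = [(26−1)·348² + (20−1)·433²]/(26+20−2) = 149770
t = (3230 − 3350)/√[149770·(1/26 + 1/20)] = -1.04
df = n₁ + n₂ − 2 = 44
p-value = P(T ≤ -1.04) ≈ 0.151
Since p ≈ 0.151 > α = 0.025, fail to reject H0; the data do not provide sufficient evidence against H0.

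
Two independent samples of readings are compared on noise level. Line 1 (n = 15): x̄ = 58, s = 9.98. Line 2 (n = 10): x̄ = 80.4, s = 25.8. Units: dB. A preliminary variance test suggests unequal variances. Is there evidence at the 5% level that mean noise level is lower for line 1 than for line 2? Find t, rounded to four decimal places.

-2.6181

Let group 1 = line 1, group 2 = line 2. H0: μ_1 = μ_2; H1: μ_1 < μ_2 (Welch's two-sample t-test, left-tailed).
t = (x̄_1 − x̄_2)/√(s_1²/n_1 + s_2²/n_2) = (58 − 80.4)/√(9.98²/15 + 25.8²/10) = -2.6181
Welch–Satterthwaite df ≈ 10.82
p-value = P(T ≤ -2.6181) ≈ 0.012
Since p ≈ 0.012 < α = 0.05, reject H0; the evidence is statistically significant.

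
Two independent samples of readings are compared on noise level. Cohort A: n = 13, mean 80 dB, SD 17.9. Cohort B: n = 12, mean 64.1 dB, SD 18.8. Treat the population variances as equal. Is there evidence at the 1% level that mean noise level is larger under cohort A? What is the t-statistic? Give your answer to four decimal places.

Let group 1 = cohort A, group 2 = cohort B. H0: μ_1 = μ_2; H1: μ_1 > μ_2 (two-sample pooled-variance t-test, right-tailed).
s_p² = [(13−1)·17.9² + (12−1)·18.8²]/(13+12−2) = 336.207
t = (80 − 64.1)/√[336.207·(1/13 + 1/12)] = 2.1661
df = n₁ + n₂ − 2 = 23
p-value = P(T ≥ 2.1661) ≈ 0.020
Since p ≈ 0.020 > α = 0.01, fail to reject H0; the evidence is not statistically significant.

2.1661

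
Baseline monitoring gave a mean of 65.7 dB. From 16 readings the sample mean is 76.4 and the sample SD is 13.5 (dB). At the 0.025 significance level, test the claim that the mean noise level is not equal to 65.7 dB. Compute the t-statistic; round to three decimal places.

H0: μ = 65.7; H1: μ ≠ 65.7 (one-sample t-test, two-sided).
t = (x̄ − μ₀)/(s/√n) = (76.4 − 65.7)/(13.5/√16) = 3.170
df = n − 1 = 15
Two-sided p-value ≈ 0.006
Since p ≈ 0.006 < α = 0.025, reject H0; the evidence is statistically significant.

3.170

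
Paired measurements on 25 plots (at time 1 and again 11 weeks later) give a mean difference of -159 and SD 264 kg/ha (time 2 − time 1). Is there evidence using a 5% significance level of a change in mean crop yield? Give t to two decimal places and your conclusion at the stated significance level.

H0: μ_d = 0; H1: μ_d ≠ 0 (paired t-test on the differences, two-sided).
t = d̄/(s_d/√n) = -159/(264/√25) = -3.01
df = n − 1 = 24
Two-sided p-value ≈ 0.006
Since p ≈ 0.006 < α = 0.05, reject H0; the evidence is statistically significant.

t = -3.01; reject H0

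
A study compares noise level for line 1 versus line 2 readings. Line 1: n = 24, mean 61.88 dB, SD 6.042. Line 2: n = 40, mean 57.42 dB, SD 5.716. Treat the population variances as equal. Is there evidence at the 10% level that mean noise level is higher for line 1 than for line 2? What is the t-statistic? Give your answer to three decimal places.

Let group 1 = line 1, group 2 = line 2. H0: μ_1 = μ_2; H1: μ_1 > μ_2 (two-sample pooled-variance t-test, right-tailed).
s_p² = [(24−1)·6.042² + (40−1)·5.716²]/(24+40−2) = 34.0946
t = (61.88 − 57.42)/√[34.0946·(1/24 + 1/40)] = 2.958
df = n₁ + n₂ − 2 = 62
p-value = P(T ≥ 2.958) ≈ 0.0022
Since p ≈ 0.0022 < α = 0.1, reject H0; the evidence is statistically significant.

2.958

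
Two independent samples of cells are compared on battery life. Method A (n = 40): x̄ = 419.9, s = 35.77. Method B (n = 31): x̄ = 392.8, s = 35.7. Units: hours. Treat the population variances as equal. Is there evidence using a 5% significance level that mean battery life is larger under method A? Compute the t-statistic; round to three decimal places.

3.169

Let group 1 = method A, group 2 = method B. H0: μ_1 = μ_2; H1: μ_1 > μ_2 (two-sample pooled-variance t-test, right-tailed).
s_p² = [(40−1)·35.77² + (31−1)·35.7²]/(40+31−2) = 1277.32
t = (419.9 − 392.8)/√[1277.32·(1/40 + 1/31)] = 3.169
df = n₁ + n₂ − 2 = 69
p-value = P(T ≥ 3.169) ≈ 0.0011
Since p ≈ 0.0011 < α = 0.05, reject H0; the data support H1.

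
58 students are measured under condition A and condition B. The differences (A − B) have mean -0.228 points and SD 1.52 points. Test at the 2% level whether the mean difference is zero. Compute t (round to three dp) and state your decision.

t = -1.142; fail to reject H0

H0: μ_d = 0; H1: μ_d ≠ 0 (paired t-test on the differences, two-sided).
t = d̄/(s_d/√n) = -0.228/(1.52/√58) = -1.142
df = n − 1 = 57
Two-sided p-value ≈ 0.258
Since p ≈ 0.258 > α = 0.02, fail to reject H0; the data do not provide sufficient evidence against H0.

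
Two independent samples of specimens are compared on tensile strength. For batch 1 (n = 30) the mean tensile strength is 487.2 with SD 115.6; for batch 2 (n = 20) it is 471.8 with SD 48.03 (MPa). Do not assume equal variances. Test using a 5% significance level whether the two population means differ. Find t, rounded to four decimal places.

0.6503

Let group 1 = batch 1, group 2 = batch 2. H0: μ_1 = μ_2; H1: μ_1 ≠ μ_2 (Welch's two-sample t-test, two-sided).
t = (x̄_1 − x̄_2)/√(s_1²/n_1 + s_2²/n_2) = (487.2 − 471.8)/√(115.6²/30 + 48.03²/20) = 0.6503
Welch–Satterthwaite df ≈ 41.70
Two-sided p-value ≈ 0.519
Since p ≈ 0.519 > α = 0.05, fail to reject H0; the data do not provide sufficient evidence against H0.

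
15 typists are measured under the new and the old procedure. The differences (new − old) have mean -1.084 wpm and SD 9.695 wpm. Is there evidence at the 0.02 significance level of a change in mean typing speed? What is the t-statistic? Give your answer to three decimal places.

-0.433

H0: μ_d = 0; H1: μ_d ≠ 0 (paired t-test on the differences, two-sided).
t = d̄/(s_d/√n) = -1.084/(9.695/√15) = -0.433
df = n − 1 = 14
Two-sided p-value ≈ 0.6716
Since p ≈ 0.6716 > α = 0.02, fail to reject H0; the data do not provide sufficient evidence against H0.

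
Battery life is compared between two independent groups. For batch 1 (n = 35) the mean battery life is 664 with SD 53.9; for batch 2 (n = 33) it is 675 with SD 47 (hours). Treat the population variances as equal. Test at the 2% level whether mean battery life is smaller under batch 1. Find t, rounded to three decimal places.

Let group 1 = batch 1, group 2 = batch 2. H0: μ_1 = μ_2; H1: μ_1 < μ_2 (two-sample pooled-variance t-test, left-tailed).
s_p² = [(35−1)·53.9² + (33−1)·47²]/(35+33−2) = 2567.65
t = (664 − 675)/√[2567.65·(1/35 + 1/33)] = -0.895
df = n₁ + n₂ − 2 = 66
p-value = P(T ≤ -0.895) ≈ 0.1871
Since p ≈ 0.1871 > α = 0.02, fail to reject H0; the data do not provide sufficient evidence against H0.

-0.895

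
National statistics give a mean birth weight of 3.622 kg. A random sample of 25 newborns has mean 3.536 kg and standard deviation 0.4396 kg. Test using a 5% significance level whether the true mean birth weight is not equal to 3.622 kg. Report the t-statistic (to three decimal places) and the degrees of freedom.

t = -0.978, df = 24

H0: μ = 3.622; H1: μ ≠ 3.622 (one-sample t-test, two-sided).
t = (x̄ − μ₀)/(s/√n) = (3.536 − 3.622)/(0.4396/√25) = -0.978
df = n − 1 = 24
Two-sided p-value ≈ 0.338
Since p ≈ 0.338 > α = 0.05, fail to reject H0; the data do not provide sufficient evidence against H0.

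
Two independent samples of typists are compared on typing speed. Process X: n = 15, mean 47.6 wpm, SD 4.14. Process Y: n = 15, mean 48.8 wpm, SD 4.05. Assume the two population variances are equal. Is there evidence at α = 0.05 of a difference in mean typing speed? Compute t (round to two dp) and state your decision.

t = -0.80; fail to reject H0

Let group 1 = process X, group 2 = process Y. H0: μ_1 = μ_2; H1: μ_1 ≠ μ_2 (two-sample pooled-variance t-test, two-sided).
s_p² = [(15−1)·4.14² + (15−1)·4.05²]/(15+15−2) = 16.771
t = (47.6 − 48.8)/√[16.771·(1/15 + 1/15)] = -0.80
df = n₁ + n₂ − 2 = 28
Two-sided p-value ≈ 0.4290
Since p ≈ 0.4290 > α = 0.05, fail to reject H0; the evidence is not statistically significant.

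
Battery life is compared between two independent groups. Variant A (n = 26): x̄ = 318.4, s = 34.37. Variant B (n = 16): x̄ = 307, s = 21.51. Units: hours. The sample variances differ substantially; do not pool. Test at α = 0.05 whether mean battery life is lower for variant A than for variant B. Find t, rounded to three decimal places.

Let group 1 = variant A, group 2 = variant B. H0: μ_1 = μ_2; H1: μ_1 < μ_2 (Welch's two-sample t-test, left-tailed).
t = (x̄_1 − x̄_2)/√(s_1²/n_1 + s_2²/n_2) = (318.4 − 307)/√(34.37²/26 + 21.51²/16) = 1.322
Welch–Satterthwaite df ≈ 39.97
p-value = P(T ≤ 1.322) ≈ 0.9032
Since p ≈ 0.9032 > α = 0.05, fail to reject H0; the evidence is not statistically significant.

1.322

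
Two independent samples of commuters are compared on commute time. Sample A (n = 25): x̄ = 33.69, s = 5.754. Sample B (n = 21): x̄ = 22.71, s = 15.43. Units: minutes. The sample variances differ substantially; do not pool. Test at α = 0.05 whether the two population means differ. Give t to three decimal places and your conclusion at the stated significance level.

t = 3.086; reject H0

Let group 1 = sample A, group 2 = sample B. H0: μ_1 = μ_2; H1: μ_1 ≠ μ_2 (Welch's two-sample t-test, two-sided).
t = (x̄_1 − x̄_2)/√(s_1²/n_1 + s_2²/n_2) = (33.69 − 22.71)/√(5.754²/25 + 15.43²/21) = 3.086
Welch–Satterthwaite df ≈ 24.66
Two-sided p-value ≈ 0.0050
Since p ≈ 0.0050 < α = 0.05, reject H0; the data support H1.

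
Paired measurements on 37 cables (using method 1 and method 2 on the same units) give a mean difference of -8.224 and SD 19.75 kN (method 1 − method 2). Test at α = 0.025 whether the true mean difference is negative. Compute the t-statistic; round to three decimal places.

H0: μ_d = 0; H1: μ_d < 0 (paired t-test on the differences, left-tailed).
t = d̄/(s_d/√n) = -8.224/(19.75/√37) = -2.533
df = n − 1 = 36
p-value = P(T ≤ -2.533) ≈ 0.008
Since p ≈ 0.008 < α = 0.025, reject H0; the evidence is statistically significant.

-2.533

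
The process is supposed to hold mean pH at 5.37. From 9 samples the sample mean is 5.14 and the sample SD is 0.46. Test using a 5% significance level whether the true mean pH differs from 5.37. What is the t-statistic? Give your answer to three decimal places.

H0: μ = 5.37; H1: μ ≠ 5.37 (one-sample t-test, two-sided).
t = (x̄ − μ₀)/(s/√n) = (5.14 − 5.37)/(0.46/√9) = -1.500
df = n − 1 = 8
Two-sided p-value ≈ 0.1720
Since p ≈ 0.1720 > α = 0.05, fail to reject H0; the data do not provide sufficient evidence against H0.

-1.500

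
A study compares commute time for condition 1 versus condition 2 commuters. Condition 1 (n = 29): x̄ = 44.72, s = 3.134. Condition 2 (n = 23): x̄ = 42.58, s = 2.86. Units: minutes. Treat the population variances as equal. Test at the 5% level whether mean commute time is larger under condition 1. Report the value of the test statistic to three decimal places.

2.541

Let group 1 = condition 1, group 2 = condition 2. H0: μ_1 = μ_2; H1: μ_1 > μ_2 (two-sample pooled-variance t-test, right-tailed).
s_p² = [(29−1)·3.134² + (23−1)·2.86²]/(29+23−2) = 9.09932
t = (44.72 − 42.58)/√[9.09932·(1/29 + 1/23)] = 2.541
df = n₁ + n₂ − 2 = 50
p-value = P(T ≥ 2.541) ≈ 0.0071
Since p ≈ 0.0071 < α = 0.05, reject H0; the evidence is statistically significant.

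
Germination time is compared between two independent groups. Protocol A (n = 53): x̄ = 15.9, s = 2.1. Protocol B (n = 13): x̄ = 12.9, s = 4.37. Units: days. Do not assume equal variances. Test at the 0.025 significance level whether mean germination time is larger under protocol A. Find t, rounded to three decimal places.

Let group 1 = protocol A, group 2 = protocol B. H0: μ_1 = μ_2; H1: μ_1 > μ_2 (Welch's two-sample t-test, right-tailed).
t = (x̄_1 − x̄_2)/√(s_1²/n_1 + s_2²/n_2) = (15.9 − 12.9)/√(2.1²/53 + 4.37²/13) = 2.408
Welch–Satterthwaite df ≈ 13.39
p-value = P(T ≥ 2.408) ≈ 0.0156
Since p ≈ 0.0156 < α = 0.025, reject H0; the data support H1.

2.408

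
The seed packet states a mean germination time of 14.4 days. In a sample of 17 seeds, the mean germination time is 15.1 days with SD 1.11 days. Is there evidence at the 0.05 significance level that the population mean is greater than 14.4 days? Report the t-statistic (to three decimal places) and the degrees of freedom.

t = 2.600, df = 16

H0: μ = 14.4; H1: μ > 14.4 (one-sample t-test, right-tailed).
t = (x̄ − μ₀)/(s/√n) = (15.1 − 14.4)/(1.11/√17) = 2.600
df = n − 1 = 16
p-value = P(T ≥ 2.600) ≈ 0.010
Since p ≈ 0.010 < α = 0.05, reject H0; the data support H1.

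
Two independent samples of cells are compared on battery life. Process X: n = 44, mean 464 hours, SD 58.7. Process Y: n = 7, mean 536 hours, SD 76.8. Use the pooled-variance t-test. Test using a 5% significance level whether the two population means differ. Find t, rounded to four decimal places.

Let group 1 = process X, group 2 = process Y. H0: μ_1 = μ_2; H1: μ_1 ≠ μ_2 (two-sample pooled-variance t-test, two-sided).
s_p² = [(44−1)·58.7² + (7−1)·76.8²]/(44+7−2) = 3746
t = (464 − 536)/√[3746·(1/44 + 1/7)] = -2.8909
df = n₁ + n₂ − 2 = 49
Two-sided p-value ≈ 0.0057
Since p ≈ 0.0057 < α = 0.05, reject H0; the data support H1.

-2.8909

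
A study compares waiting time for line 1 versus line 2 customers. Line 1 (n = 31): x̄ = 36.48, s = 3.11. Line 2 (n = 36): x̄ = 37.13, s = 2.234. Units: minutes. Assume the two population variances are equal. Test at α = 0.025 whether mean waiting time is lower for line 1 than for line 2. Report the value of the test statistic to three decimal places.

Let group 1 = line 1, group 2 = line 2. H0: μ_1 = μ_2; H1: μ_1 < μ_2 (two-sample pooled-variance t-test, left-tailed).
s_p² = [(31−1)·3.11² + (36−1)·2.234²]/(31+36−2) = 7.15138
t = (36.48 − 37.13)/√[7.15138·(1/31 + 1/36)] = -0.992
df = n₁ + n₂ − 2 = 65
p-value = P(T ≤ -0.992) ≈ 0.162
Since p ≈ 0.162 > α = 0.025, fail to reject H0; the data do not provide sufficient evidence against H0.

-0.992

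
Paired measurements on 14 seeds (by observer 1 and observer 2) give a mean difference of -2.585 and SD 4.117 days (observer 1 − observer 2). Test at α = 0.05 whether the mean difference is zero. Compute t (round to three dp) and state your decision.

H0: μ_d = 0; H1: μ_d ≠ 0 (paired t-test on the differences, two-sided).
t = d̄/(s_d/√n) = -2.585/(4.117/√14) = -2.349
df = n − 1 = 13
Two-sided p-value ≈ 0.0353
Since p ≈ 0.0353 < α = 0.05, reject H0; the evidence is statistically significant.

t = -2.349; reject H0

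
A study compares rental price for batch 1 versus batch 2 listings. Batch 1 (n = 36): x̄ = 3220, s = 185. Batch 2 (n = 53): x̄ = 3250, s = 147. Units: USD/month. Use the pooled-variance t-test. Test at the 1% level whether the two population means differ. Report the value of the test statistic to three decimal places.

-0.850

Let group 1 = batch 1, group 2 = batch 2. H0: μ_1 = μ_2; H1: μ_1 ≠ μ_2 (two-sample pooled-variance t-test, two-sided).
s_p² = [(36−1)·185² + (53−1)·147²]/(36+53−2) = 26684.4
t = (3220 − 3250)/√[26684.4·(1/36 + 1/53)] = -0.850
df = n₁ + n₂ − 2 = 87
Two-sided p-value ≈ 0.397
Since p ≈ 0.397 > α = 0.01, fail to reject H0; the evidence is not statistically significant.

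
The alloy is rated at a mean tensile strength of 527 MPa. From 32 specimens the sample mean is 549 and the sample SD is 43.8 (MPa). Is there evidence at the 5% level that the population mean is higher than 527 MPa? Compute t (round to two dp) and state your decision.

H0: μ = 527; H1: μ > 527 (one-sample t-test, right-tailed).
t = (x̄ − μ₀)/(s/√n) = (549 − 527)/(43.8/√32) = 2.84
df = n − 1 = 31
p-value = P(T ≥ 2.84) ≈ 0.004
Since p ≈ 0.004 < α = 0.05, reject H0; the data support H1.

t = 2.84; reject H0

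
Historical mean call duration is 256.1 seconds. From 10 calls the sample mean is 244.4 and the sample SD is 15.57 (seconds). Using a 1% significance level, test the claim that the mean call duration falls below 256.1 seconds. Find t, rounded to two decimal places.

H0: μ = 256.1; H1: μ < 256.1 (one-sample t-test, left-tailed).
t = (x̄ − μ₀)/(s/√n) = (244.4 − 256.1)/(15.57/√10) = -2.38
df = n − 1 = 9
p-value = P(T ≤ -2.38) ≈ 0.0207
Since p ≈ 0.0207 > α = 0.01, fail to reject H0; the evidence is not statistically significant.

-2.38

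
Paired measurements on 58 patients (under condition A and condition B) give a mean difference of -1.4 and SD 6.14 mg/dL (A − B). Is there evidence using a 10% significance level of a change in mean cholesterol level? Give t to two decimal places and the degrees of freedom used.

H0: μ_d = 0; H1: μ_d ≠ 0 (paired t-test on the differences, two-sided).
t = d̄/(s_d/√n) = -1.4/(6.14/√58) = -1.74
df = n − 1 = 57
Two-sided p-value ≈ 0.088
Since p ≈ 0.088 < α = 0.1, reject H0; the data support H1.

t = -1.74, df = 57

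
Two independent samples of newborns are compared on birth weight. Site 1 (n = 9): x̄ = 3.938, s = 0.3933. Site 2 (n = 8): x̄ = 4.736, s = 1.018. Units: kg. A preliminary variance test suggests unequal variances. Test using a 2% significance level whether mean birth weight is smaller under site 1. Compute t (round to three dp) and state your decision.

t = -2.083; fail to reject H0

Let group 1 = site 1, group 2 = site 2. H0: μ_1 = μ_2; H1: μ_1 < μ_2 (Welch's two-sample t-test, left-tailed).
t = (x̄_1 − x̄_2)/√(s_1²/n_1 + s_2²/n_2) = (3.938 − 4.736)/√(0.3933²/9 + 1.018²/8) = -2.083
Welch–Satterthwaite df ≈ 8.84
p-value = P(T ≤ -2.083) ≈ 0.034
Since p ≈ 0.034 > α = 0.02, fail to reject H0; the evidence is not statistically significant.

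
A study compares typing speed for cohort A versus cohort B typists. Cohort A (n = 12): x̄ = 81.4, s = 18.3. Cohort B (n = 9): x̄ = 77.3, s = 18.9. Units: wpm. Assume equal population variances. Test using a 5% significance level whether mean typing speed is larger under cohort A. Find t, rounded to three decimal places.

Let group 1 = cohort A, group 2 = cohort B. H0: μ_1 = μ_2; H1: μ_1 > μ_2 (two-sample pooled-variance t-test, right-tailed).
s_p² = [(12−1)·18.3² + (9−1)·18.9²]/(12+9−2) = 344.288
t = (81.4 − 77.3)/√[344.288·(1/12 + 1/9)] = 0.501
df = n₁ + n₂ − 2 = 19
p-value = P(T ≥ 0.501) ≈ 0.3110
Since p ≈ 0.3110 > α = 0.05, fail to reject H0; the evidence is not statistically significant.

0.501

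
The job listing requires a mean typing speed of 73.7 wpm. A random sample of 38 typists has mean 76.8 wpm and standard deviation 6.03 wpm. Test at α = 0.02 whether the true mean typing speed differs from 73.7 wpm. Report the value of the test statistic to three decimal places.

3.169

H0: μ = 73.7; H1: μ ≠ 73.7 (one-sample t-test, two-sided).
t = (x̄ − μ₀)/(s/√n) = (76.8 − 73.7)/(6.03/√38) = 3.169
df = n − 1 = 37
Two-sided p-value ≈ 0.003
Since p ≈ 0.003 < α = 0.02, reject H0; the data support H1.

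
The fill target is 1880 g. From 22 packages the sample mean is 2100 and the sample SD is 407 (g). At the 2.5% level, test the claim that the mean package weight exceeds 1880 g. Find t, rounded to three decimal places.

H0: μ = 1880; H1: μ > 1880 (one-sample t-test, right-tailed).
t = (x̄ − μ₀)/(s/√n) = (2100 − 1880)/(407/√22) = 2.535
df = n − 1 = 21
p-value = P(T ≥ 2.535) ≈ 0.010
Since p ≈ 0.010 < α = 0.025, reject H0; the evidence is statistically significant.

2.535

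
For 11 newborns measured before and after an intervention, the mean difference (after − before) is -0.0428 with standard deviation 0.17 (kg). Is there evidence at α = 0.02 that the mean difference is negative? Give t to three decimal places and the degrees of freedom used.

H0: μ_d = 0; H1: μ_d < 0 (paired t-test on the differences, left-tailed).
t = d̄/(s_d/√n) = -0.0428/(0.17/√11) = -0.835
df = n − 1 = 10
p-value = P(T ≤ -0.835) ≈ 0.2116
Since p ≈ 0.2116 > α = 0.02, fail to reject H0; the data do not provide sufficient evidence against H0.

t = -0.835, df = 10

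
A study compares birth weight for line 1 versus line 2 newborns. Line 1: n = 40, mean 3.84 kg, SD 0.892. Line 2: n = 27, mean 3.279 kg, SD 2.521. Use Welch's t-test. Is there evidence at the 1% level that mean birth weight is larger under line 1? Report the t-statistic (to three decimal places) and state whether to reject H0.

t = 1.110; fail to reject H0

Let group 1 = line 1, group 2 = line 2. H0: μ_1 = μ_2; H1: μ_1 > μ_2 (Welch's two-sample t-test, right-tailed).
t = (x̄_1 − x̄_2)/√(s_1²/n_1 + s_2²/n_2) = (3.84 − 3.279)/√(0.892²/40 + 2.521²/27) = 1.110
Welch–Satterthwaite df ≈ 30.44
p-value = P(T ≥ 1.110) ≈ 0.138
Since p ≈ 0.138 > α = 0.01, fail to reject H0; the evidence is not statistically significant.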